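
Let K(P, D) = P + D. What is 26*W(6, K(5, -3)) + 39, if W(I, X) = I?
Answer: 195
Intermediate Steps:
K(P, D) = D + P
26*W(6, K(5, -3)) + 39 = 26*6 + 39 = 156 + 39 = 195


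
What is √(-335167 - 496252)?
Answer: I*√831419 ≈ 911.82*I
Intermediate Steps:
√(-335167 - 496252) = √(-831419) = I*√831419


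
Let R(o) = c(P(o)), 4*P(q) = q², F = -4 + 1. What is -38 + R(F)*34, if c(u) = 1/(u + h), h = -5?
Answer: -554/11 ≈ -50.364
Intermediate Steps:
F = -3
P(q) = q²/4
c(u) = 1/(-5 + u) (c(u) = 1/(u - 5) = 1/(-5 + u))
R(o) = 1/(-5 + o²/4)
-38 + R(F)*34 = -38 + (4/(-20 + (-3)²))*34 = -38 + (4/(-20 + 9))*34 = -38 + (4/(-11))*34 = -38 + (4*(-1/11))*34 = -38 - 4/11*34 = -38 - 136/11 = -554/11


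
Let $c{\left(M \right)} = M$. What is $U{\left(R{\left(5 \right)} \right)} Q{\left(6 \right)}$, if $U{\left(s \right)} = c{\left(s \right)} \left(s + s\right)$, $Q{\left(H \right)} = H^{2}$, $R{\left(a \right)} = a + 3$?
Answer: $4608$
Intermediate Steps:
$R{\left(a \right)} = 3 + a$
$U{\left(s \right)} = 2 s^{2}$ ($U{\left(s \right)} = s \left(s + s\right) = s 2 s = 2 s^{2}$)
$U{\left(R{\left(5 \right)} \right)} Q{\left(6 \right)} = 2 \left(3 + 5\right)^{2} \cdot 6^{2} = 2 \cdot 8^{2} \cdot 36 = 2 \cdot 64 \cdot 36 = 128 \cdot 36 = 4608$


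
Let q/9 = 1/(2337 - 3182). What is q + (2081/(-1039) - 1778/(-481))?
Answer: 54668778/32484335 ≈ 1.6829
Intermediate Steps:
q = -9/845 (q = 9/(2337 - 3182) = 9/(-845) = 9*(-1/845) = -9/845 ≈ -0.010651)
q + (2081/(-1039) - 1778/(-481)) = -9/845 + (2081/(-1039) - 1778/(-481)) = -9/845 + (2081*(-1/1039) - 1778*(-1/481)) = -9/845 + (-2081/1039 + 1778/481) = -9/845 + 846381/499759 = 54668778/32484335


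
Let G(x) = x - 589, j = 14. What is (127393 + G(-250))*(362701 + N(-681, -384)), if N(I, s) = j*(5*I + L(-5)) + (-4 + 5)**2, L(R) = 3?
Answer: 39873874996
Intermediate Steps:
G(x) = -589 + x
N(I, s) = 43 + 70*I (N(I, s) = 14*(5*I + 3) + (-4 + 5)**2 = 14*(3 + 5*I) + 1**2 = (42 + 70*I) + 1 = 43 + 70*I)
(127393 + G(-250))*(362701 + N(-681, -384)) = (127393 + (-589 - 250))*(362701 + (43 + 70*(-681))) = (127393 - 839)*(362701 + (43 - 47670)) = 126554*(362701 - 47627) = 126554*315074 = 39873874996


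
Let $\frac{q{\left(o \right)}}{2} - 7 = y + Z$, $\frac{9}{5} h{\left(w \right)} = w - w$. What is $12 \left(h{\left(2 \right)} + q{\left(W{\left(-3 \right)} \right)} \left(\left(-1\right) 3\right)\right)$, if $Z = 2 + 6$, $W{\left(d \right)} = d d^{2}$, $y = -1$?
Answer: $-1008$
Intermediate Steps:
$W{\left(d \right)} = d^{3}$
$Z = 8$
$h{\left(w \right)} = 0$ ($h{\left(w \right)} = \frac{5 \left(w - w\right)}{9} = \frac{5}{9} \cdot 0 = 0$)
$q{\left(o \right)} = 28$ ($q{\left(o \right)} = 14 + 2 \left(-1 + 8\right) = 14 + 2 \cdot 7 = 14 + 14 = 28$)
$12 \left(h{\left(2 \right)} + q{\left(W{\left(-3 \right)} \right)} \left(\left(-1\right) 3\right)\right) = 12 \left(0 + 28 \left(\left(-1\right) 3\right)\right) = 12 \left(0 + 28 \left(-3\right)\right) = 12 \left(0 - 84\right) = 12 \left(-84\right) = -1008$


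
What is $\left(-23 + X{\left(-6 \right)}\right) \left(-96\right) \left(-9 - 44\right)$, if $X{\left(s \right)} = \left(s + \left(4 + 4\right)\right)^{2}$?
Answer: $-96672$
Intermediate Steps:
$X{\left(s \right)} = \left(8 + s\right)^{2}$ ($X{\left(s \right)} = \left(s + 8\right)^{2} = \left(8 + s\right)^{2}$)
$\left(-23 + X{\left(-6 \right)}\right) \left(-96\right) \left(-9 - 44\right) = \left(-23 + \left(8 - 6\right)^{2}\right) \left(-96\right) \left(-9 - 44\right) = \left(-23 + 2^{2}\right) \left(-96\right) \left(-53\right) = \left(-23 + 4\right) \left(-96\right) \left(-53\right) = \left(-19\right) \left(-96\right) \left(-53\right) = 1824 \left(-53\right) = -96672$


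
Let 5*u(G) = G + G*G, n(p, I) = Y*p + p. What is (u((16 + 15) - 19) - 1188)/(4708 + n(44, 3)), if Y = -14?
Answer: -723/2585 ≈ -0.27969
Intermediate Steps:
n(p, I) = -13*p (n(p, I) = -14*p + p = -13*p)
u(G) = G/5 + G**2/5 (u(G) = (G + G*G)/5 = (G + G**2)/5 = G/5 + G**2/5)
(u((16 + 15) - 19) - 1188)/(4708 + n(44, 3)) = (((16 + 15) - 19)*(1 + ((16 + 15) - 19))/5 - 1188)/(4708 - 13*44) = ((31 - 19)*(1 + (31 - 19))/5 - 1188)/(4708 - 572) = ((1/5)*12*(1 + 12) - 1188)/4136 = ((1/5)*12*13 - 1188)*(1/4136) = (156/5 - 1188)*(1/4136) = -5784/5*1/4136 = -723/2585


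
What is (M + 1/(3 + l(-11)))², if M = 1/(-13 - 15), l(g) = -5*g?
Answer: 225/659344 ≈ 0.00034125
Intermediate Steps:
M = -1/28 (M = 1/(-28) = -1/28 ≈ -0.035714)
(M + 1/(3 + l(-11)))² = (-1/28 + 1/(3 - 5*(-11)))² = (-1/28 + 1/(3 + 55))² = (-1/28 + 1/58)² = (-15/812)² = 225/659344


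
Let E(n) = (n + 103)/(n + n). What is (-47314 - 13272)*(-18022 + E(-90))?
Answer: 98269674089/90 ≈ 1.0919e+9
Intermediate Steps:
E(n) = (103 + n)/(2*n) (E(n) = (103 + n)/((2*n)) = (103 + n)*(1/(2*n)) = (103 + n)/(2*n))
(-47314 - 13272)*(-18022 + E(-90)) = (-47314 - 13272)*(-18022 + (1/2)*(103 - 90)/(-90)) = -60586*(-18022 + (1/2)*(-1/90)*13) = -60586*(-18022 - 13/180) = -60586*(-3243973/180) = 98269674089/90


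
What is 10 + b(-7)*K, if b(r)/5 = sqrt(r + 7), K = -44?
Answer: 10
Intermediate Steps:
b(r) = 5*sqrt(7 + r) (b(r) = 5*sqrt(r + 7) = 5*sqrt(7 + r))
10 + b(-7)*K = 10 + (5*sqrt(7 - 7))*(-44) = 10 + (5*sqrt(0))*(-44) = 10 + (5*0)*(-44) = 10 + 0*(-44) = 10 + 0 = 10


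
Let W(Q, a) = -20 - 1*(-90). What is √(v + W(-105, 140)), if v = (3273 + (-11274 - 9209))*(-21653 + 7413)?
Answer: √245070470 ≈ 15655.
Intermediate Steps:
W(Q, a) = 70 (W(Q, a) = -20 + 90 = 70)
v = 245070400 (v = (3273 - 20483)*(-14240) = -17210*(-14240) = 245070400)
√(v + W(-105, 140)) = √(245070400 + 70) = √245070470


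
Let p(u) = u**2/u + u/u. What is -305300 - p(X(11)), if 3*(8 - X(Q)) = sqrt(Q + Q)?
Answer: -305309 + sqrt(22)/3 ≈ -3.0531e+5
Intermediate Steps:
X(Q) = 8 - sqrt(2)*sqrt(Q)/3 (X(Q) = 8 - sqrt(Q + Q)/3 = 8 - sqrt(2)*sqrt(Q)/3)
p(u) = 1 + u (p(u) = u + 1 = 1 + u)
-305300 - p(X(11)) = -305300 - (1 + (8 - sqrt(2)*sqrt(11)/3)) = -305300 - (1 + (8 - sqrt(22)/3)) = -305300 - (9 - sqrt(22)/3) = -305300 + (-9 + sqrt(22)/3) = -305309 + sqrt(22)/3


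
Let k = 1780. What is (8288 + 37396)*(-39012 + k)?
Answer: -1700906688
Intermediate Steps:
(8288 + 37396)*(-39012 + k) = (8288 + 37396)*(-39012 + 1780) = 45684*(-37232) = -1700906688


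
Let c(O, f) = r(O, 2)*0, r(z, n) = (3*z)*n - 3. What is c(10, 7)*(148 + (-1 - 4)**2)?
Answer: 0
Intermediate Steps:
r(z, n) = -3 + 3*n*z (r(z, n) = 3*n*z - 3 = -3 + 3*n*z)
c(O, f) = 0 (c(O, f) = (-3 + 3*2*O)*0 = (-3 + 6*O)*0 = 0)
c(10, 7)*(148 + (-1 - 4)**2) = 0*(148 + (-1 - 4)**2) = 0*(148 + (-5)**2) = 0*(148 + 25) = 0*173 = 0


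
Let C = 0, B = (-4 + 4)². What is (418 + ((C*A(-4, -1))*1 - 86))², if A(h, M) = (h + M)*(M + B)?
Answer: 110224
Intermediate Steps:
B = 0 (B = 0² = 0)
A(h, M) = M*(M + h) (A(h, M) = (h + M)*(M + 0) = (M + h)*M = M*(M + h))
(418 + ((C*A(-4, -1))*1 - 86))² = (418 + ((0*(-(-1 - 4)))*1 - 86))² = (418 + ((0*(-1*(-5)))*1 - 86))² = (418 + ((0*5)*1 - 86))² = (418 + (0*1 - 86))² = (418 + (0 - 86))² = (418 - 86)² = 332² = 110224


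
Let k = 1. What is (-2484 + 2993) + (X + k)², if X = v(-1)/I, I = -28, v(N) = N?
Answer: 399897/784 ≈ 510.07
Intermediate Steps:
X = 1/28 (X = -1/(-28) = -1*(-1/28) = 1/28 ≈ 0.035714)
(-2484 + 2993) + (X + k)² = (-2484 + 2993) + (1/28 + 1)² = 509 + (29/28)² = 509 + 841/784 = 399897/784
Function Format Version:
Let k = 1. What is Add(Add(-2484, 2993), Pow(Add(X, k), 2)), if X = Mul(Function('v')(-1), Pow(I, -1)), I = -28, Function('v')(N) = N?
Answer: Rational(399897, 784) ≈ 510.07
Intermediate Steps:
X = Rational(1, 28) (X = Mul(-1, Pow(-28, -1)) = Mul(-1, Rational(-1, 28)) = Rational(1, 28) ≈ 0.035714)
Add(Add(-2484, 2993), Pow(Add(X, k), 2)) = Add(Add(-2484, 2993), Pow(Add(Rational(1, 28), 1), 2)) = Add(509, Pow(Rational(29, 28), 2)) = Add(509, Rational(841, 784)) = Rational(399897, 784)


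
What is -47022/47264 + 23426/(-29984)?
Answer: -9832477/5535796 ≈ -1.7762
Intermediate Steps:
-47022/47264 + 23426/(-29984) = -47022*1/47264 + 23426*(-1/29984) = -23511/23632 - 11713/14992 = -9832477/5535796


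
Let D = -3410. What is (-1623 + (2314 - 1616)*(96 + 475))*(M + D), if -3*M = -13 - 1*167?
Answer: -1329732250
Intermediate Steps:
M = 60 (M = -(-13 - 1*167)/3 = -(-13 - 167)/3 = -⅓*(-180) = 60)
(-1623 + (2314 - 1616)*(96 + 475))*(M + D) = (-1623 + (2314 - 1616)*(96 + 475))*(60 - 3410) = (-1623 + 698*571)*(-3350) = (-1623 + 398558)*(-3350) = 396935*(-3350) = -1329732250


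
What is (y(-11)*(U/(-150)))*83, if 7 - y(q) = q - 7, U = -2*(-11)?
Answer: -913/3 ≈ -304.33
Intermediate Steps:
U = 22
y(q) = 14 - q (y(q) = 7 - (q - 7) = 7 - (-7 + q) = 7 + (7 - q) = 14 - q)
(y(-11)*(U/(-150)))*83 = ((14 - 1*(-11))*(22/(-150)))*83 = ((14 + 11)*(22*(-1/150)))*83 = (25*(-11/75))*83 = -11/3*83 = -913/3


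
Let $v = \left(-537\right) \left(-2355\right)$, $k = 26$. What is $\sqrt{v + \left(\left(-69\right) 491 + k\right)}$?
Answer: $7 \sqrt{25118} \approx 1109.4$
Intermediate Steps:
$v = 1264635$
$\sqrt{v + \left(\left(-69\right) 491 + k\right)} = \sqrt{1264635 + \left(\left(-69\right) 491 + 26\right)} = \sqrt{1264635 + \left(-33879 + 26\right)} = \sqrt{1264635 - 33853} = \sqrt{1230782} = 7 \sqrt{25118}$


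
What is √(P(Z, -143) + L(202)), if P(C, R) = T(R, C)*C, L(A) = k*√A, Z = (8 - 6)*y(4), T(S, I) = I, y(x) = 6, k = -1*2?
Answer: √(144 - 2*√202) ≈ 10.751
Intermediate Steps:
k = -2
Z = 12 (Z = (8 - 6)*6 = 2*6 = 12)
L(A) = -2*√A
P(C, R) = C² (P(C, R) = C*C = C²)
√(P(Z, -143) + L(202)) = √(12² - 2*√202) = √(144 - 2*√202)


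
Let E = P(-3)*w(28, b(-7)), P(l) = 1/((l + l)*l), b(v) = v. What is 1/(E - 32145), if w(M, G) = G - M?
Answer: -18/578645 ≈ -3.1107e-5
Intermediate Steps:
P(l) = 1/(2*l²) (P(l) = 1/(((2*l))*l) = (1/(2*l))/l = 1/(2*l²))
E = -35/18 (E = ((½)/(-3)²)*(-7 - 1*28) = ((½)*(⅑))*(-7 - 28) = (1/18)*(-35) = -35/18 ≈ -1.9444)
1/(E - 32145) = 1/(-35/18 - 32145) = 1/(-578645/18) = -18/578645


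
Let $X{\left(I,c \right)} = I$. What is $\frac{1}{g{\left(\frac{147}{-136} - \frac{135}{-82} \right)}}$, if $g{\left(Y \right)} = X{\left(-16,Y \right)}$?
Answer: $- \frac{1}{16} \approx -0.0625$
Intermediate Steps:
$g{\left(Y \right)} = -16$
$\frac{1}{g{\left(\frac{147}{-136} - \frac{135}{-82} \right)}} = \frac{1}{-16} = - \frac{1}{16}$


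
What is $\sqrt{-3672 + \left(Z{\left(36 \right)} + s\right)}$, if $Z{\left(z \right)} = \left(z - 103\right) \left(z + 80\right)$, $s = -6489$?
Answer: $i \sqrt{17933} \approx 133.91 i$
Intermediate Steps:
$Z{\left(z \right)} = \left(-103 + z\right) \left(80 + z\right)$
$\sqrt{-3672 + \left(Z{\left(36 \right)} + s\right)} = \sqrt{-3672 - 14261} = \sqrt{-17933} = i \sqrt{17933}$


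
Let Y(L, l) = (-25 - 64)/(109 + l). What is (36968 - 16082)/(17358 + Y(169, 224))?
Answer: 6955038/5780125 ≈ 1.2033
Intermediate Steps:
Y(L, l) = -89/(109 + l)
(36968 - 16082)/(17358 + Y(169, 224)) = (36968 - 16082)/(17358 - 89/(109 + 224)) = 20886/(17358 - 89/333) = 20886/(5780125/333) = 20886*(333/5780125) = 6955038/5780125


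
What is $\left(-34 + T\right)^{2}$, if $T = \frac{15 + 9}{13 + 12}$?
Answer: $\frac{682276}{625} \approx 1091.6$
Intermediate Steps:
$T = \frac{24}{25} \approx 0.96$
$\left(-34 + T\right)^{2} = \left(-34 + \frac{24}{25}\right)^{2} = \left(- \frac{826}{25}\right)^{2} = \frac{682276}{625}$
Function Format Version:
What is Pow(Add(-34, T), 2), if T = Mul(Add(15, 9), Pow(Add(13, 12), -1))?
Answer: Rational(682276, 625) ≈ 1091.6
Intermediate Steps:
T = Rational(24, 25) (T = Mul(24, Pow(25, -1)) = Mul(24, Rational(1, 25)) = Rational(24, 25) ≈ 0.96000)
Pow(Add(-34, T), 2) = Pow(Add(-34, Rational(24, 25)), 2) = Pow(Rational(-826, 25), 2) = Rational(682276, 625)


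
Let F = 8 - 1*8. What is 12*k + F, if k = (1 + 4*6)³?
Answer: 187500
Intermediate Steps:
F = 0 (F = 8 - 8 = 0)
k = 15625 (k = (1 + 24)³ = 25³ = 15625)
12*k + F = 12*15625 + 0 = 187500 + 0 = 187500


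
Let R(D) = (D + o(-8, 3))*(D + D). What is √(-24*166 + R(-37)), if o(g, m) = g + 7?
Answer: 2*I*√293 ≈ 34.234*I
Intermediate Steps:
o(g, m) = 7 + g
R(D) = 2*D*(-1 + D) (R(D) = (D + (7 - 8))*(D + D) = (D - 1)*(2*D) = (-1 + D)*(2*D) = 2*D*(-1 + D))
√(-24*166 + R(-37)) = √(-24*166 + 2*(-37)*(-1 - 37)) = √(-3984 + 2*(-37)*(-38)) = √(-3984 + 2812) = √(-1172) = 2*I*√293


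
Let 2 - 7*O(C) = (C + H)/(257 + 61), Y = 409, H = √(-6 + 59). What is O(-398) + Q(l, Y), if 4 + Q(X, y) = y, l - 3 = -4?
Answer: 451282/1113 - √53/2226 ≈ 405.46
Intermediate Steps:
H = √53 ≈ 7.2801
l = -1 (l = 3 - 4 = -1)
O(C) = 2/7 - C/2226 - √53/2226 (O(C) = 2/7 - (C + √53)/(7*(257 + 61)) = 2/7 - (C + √53)/(7*318) = 2/7 - (C/318 + √53/318)/7 = 2/7 + (-C/2226 - √53/2226) = 2/7 - C/2226 - √53/2226)
Q(X, y) = -4 + y
O(-398) + Q(l, Y) = (2/7 - 1/2226*(-398) - √53/2226) + (-4 + 409) = (2/7 + 199/1113 - √53/2226) + 405 = (517/1113 - √53/2226) + 405 = 451282/1113 - √53/2226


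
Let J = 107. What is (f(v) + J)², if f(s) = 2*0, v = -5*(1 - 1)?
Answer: 11449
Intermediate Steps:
v = 0 (v = -5*0 = 0)
f(s) = 0
(f(v) + J)² = (0 + 107)² = 107² = 11449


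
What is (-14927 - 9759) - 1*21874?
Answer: -46560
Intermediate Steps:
(-14927 - 9759) - 1*21874 = -24686 - 21874 = -46560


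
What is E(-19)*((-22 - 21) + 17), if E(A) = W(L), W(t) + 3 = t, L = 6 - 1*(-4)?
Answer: -182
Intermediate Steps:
L = 10 (L = 6 + 4 = 10)
W(t) = -3 + t
E(A) = 7 (E(A) = -3 + 10 = 7)
E(-19)*((-22 - 21) + 17) = 7*((-22 - 21) + 17) = 7*(-43 + 17) = 7*(-26) = -182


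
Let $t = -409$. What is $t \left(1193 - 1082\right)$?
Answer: $-45399$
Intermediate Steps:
$t \left(1193 - 1082\right) = - 409 \left(1193 - 1082\right) = \left(-409\right) 111 = -45399$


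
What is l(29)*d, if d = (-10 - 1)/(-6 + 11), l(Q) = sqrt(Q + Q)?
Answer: -11*sqrt(58)/5 ≈ -16.755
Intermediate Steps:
l(Q) = sqrt(2)*sqrt(Q) (l(Q) = sqrt(2*Q) = sqrt(2)*sqrt(Q))
d = -11/5 ≈ -2.2000
l(29)*d = (sqrt(2)*sqrt(29))*(-11/5) = sqrt(58)*(-11/5) = -11*sqrt(58)/5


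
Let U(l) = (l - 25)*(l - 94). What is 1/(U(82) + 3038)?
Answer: 1/2354 ≈ 0.00042481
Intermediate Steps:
U(l) = (-94 + l)*(-25 + l) (U(l) = (-25 + l)*(-94 + l) = (-94 + l)*(-25 + l))
1/(U(82) + 3038) = 1/((2350 + 82² - 119*82) + 3038) = 1/((2350 + 6724 - 9758) + 3038) = 1/(-684 + 3038) = 1/2354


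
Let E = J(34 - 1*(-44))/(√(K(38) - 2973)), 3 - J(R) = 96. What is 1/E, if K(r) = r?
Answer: -I*√2935/93 ≈ -0.58253*I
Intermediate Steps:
J(R) = -93 (J(R) = 3 - 1*96 = 3 - 96 = -93)
E = 93*I*√2935/2935 (E = -93/√(38 - 2973) = -93*(-I*√2935/2935) = -(-93)*I*√2935/2935 = 93*I*√2935/2935 ≈ 1.7166*I)
1/E = 1/(93*I*√2935/2935) = -I*√2935/93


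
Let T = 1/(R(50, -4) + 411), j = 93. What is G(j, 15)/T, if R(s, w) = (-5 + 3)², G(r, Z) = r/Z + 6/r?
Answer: 80593/31 ≈ 2599.8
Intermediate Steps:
G(r, Z) = 6/r + r/Z
R(s, w) = 4 (R(s, w) = (-2)² = 4)
T = 1/415 (T = 1/(4 + 411) = 1/415 ≈ 0.0024096)
G(j, 15)/T = (6/93 + 93/15)/(1/415) = (6*(1/93) + 93*(1/15))*415 = (2/31 + 31/5)*415 = (971/155)*415 = 80593/31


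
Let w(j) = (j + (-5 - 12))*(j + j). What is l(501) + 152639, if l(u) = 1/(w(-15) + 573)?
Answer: 233995588/1533 ≈ 1.5264e+5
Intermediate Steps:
w(j) = 2*j*(-17 + j) (w(j) = (j - 17)*(2*j) = (-17 + j)*(2*j) = 2*j*(-17 + j))
l(u) = 1/1533 (l(u) = 1/(2*(-15)*(-17 - 15) + 573) = 1/(2*(-15)*(-32) + 573) = 1/(960 + 573) = 1/1533)
l(501) + 152639 = 1/1533 + 152639 = 233995588/1533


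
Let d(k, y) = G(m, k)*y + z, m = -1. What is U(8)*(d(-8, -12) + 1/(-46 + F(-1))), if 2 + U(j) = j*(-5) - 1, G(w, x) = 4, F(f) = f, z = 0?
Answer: 97051/47 ≈ 2064.9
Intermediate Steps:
d(k, y) = 4*y (d(k, y) = 4*y + 0 = 4*y)
U(j) = -3 - 5*j (U(j) = -2 + (j*(-5) - 1) = -2 + (-5*j - 1) = -2 + (-1 - 5*j) = -3 - 5*j)
U(8)*(d(-8, -12) + 1/(-46 + F(-1))) = (-3 - 5*8)*(4*(-12) + 1/(-46 - 1)) = (-3 - 40)*(-48 + 1/(-47)) = -43*(-48 - 1/47) = -43*(-2257/47) = 97051/47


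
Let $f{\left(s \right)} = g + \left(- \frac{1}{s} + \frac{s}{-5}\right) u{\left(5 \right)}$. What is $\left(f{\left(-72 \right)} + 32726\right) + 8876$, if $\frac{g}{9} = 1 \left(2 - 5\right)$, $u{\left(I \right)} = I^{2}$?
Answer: $\frac{3019345}{72} \approx 41935.0$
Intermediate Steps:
$g = -27$ ($g = 9 \cdot 1 \left(2 - 5\right) = 9 \cdot 1 \left(-3\right) = 9 \left(-3\right) = -27$)
$f{\left(s \right)} = -27 - \frac{25}{s} - 5 s$ ($f{\left(s \right)} = -27 + \left(- \frac{1}{s} + \frac{s}{-5}\right) 5^{2} = -27 + \left(- \frac{1}{s} + s \left(- \frac{1}{5}\right)\right) 25 = -27 + \left(- \frac{1}{s} - \frac{s}{5}\right) 25 = -27 - \left(5 s + \frac{25}{s}\right) = -27 - \frac{25}{s} - 5 s$)
$\left(f{\left(-72 \right)} + 32726\right) + 8876 = \left(\left(-27 - \frac{25}{-72} - -360\right) + 32726\right) + 8876 = \left(\left(-27 - - \frac{25}{72} + 360\right) + 32726\right) + 8876 = \left(\left(-27 + \frac{25}{72} + 360\right) + 32726\right) + 8876 = \left(\frac{24001}{72} + 32726\right) + 8876 = \frac{2380273}{72} + 8876 = \frac{3019345}{72}$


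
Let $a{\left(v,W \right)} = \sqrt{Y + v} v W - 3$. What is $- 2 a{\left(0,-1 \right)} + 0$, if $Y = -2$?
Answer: $6$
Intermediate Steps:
$a{\left(v,W \right)} = -3 + W v \sqrt{-2 + v}$ ($a{\left(v,W \right)} = \sqrt{-2 + v} v W - 3 = v \sqrt{-2 + v} W - 3 = W v \sqrt{-2 + v} - 3 = -3 + W v \sqrt{-2 + v}$)
$- 2 a{\left(0,-1 \right)} + 0 = - 2 \left(-3 - 0 \sqrt{-2 + 0}\right) + 0 = - 2 \left(-3 - 0 \sqrt{-2}\right) + 0 = - 2 \left(-3 - 0 i \sqrt{2}\right) + 0 = - 2 \left(-3 + 0\right) + 0 = \left(-2\right) \left(-3\right) + 0 = 6 + 0 = 6$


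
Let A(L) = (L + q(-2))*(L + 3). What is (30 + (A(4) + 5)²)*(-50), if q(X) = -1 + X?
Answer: -8700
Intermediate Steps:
A(L) = (-3 + L)*(3 + L) (A(L) = (L + (-1 - 2))*(L + 3) = (L - 3)*(3 + L) = (-3 + L)*(3 + L))
(30 + (A(4) + 5)²)*(-50) = (30 + ((-9 + 4²) + 5)²)*(-50) = (30 + ((-9 + 16) + 5)²)*(-50) = (30 + (7 + 5)²)*(-50) = (30 + 12²)*(-50) = (30 + 144)*(-50) = 174*(-50) = -8700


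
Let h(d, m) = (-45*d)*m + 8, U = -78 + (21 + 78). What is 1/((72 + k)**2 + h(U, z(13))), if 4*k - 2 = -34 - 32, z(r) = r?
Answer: -1/9141 ≈ -0.00010940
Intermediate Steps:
U = 21 (U = -78 + 99 = 21)
k = -16 (k = 1/2 + (-34 - 32)/4 = 1/2 + (1/4)*(-66) = 1/2 - 33/2 = -16)
h(d, m) = 8 - 45*d*m (h(d, m) = -45*d*m + 8 = 8 - 45*d*m)
1/((72 + k)**2 + h(U, z(13))) = 1/((72 - 16)**2 + (8 - 45*21*13)) = 1/(56**2 + (8 - 12285)) = 1/(3136 - 12277) = 1/(-9141) = -1/9141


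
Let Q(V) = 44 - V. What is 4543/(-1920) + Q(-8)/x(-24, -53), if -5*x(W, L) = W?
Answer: 5419/640 ≈ 8.4672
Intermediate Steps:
x(W, L) = -W/5
4543/(-1920) + Q(-8)/x(-24, -53) = 4543/(-1920) + (44 - 1*(-8))/((-1/5*(-24))) = 4543*(-1/1920) + (44 + 8)/(24/5) = -4543/1920 + 52*(5/24) = -4543/1920 + 65/6 = 5419/640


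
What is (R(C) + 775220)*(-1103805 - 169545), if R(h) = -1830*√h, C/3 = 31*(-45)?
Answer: -987126387000 + 6990691500*I*√465 ≈ -9.8713e+11 + 1.5075e+11*I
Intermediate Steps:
C = -4185 (C = 3*(31*(-45)) = 3*(-1395) = -4185)
(R(C) + 775220)*(-1103805 - 169545) = (-5490*I*√465 + 775220)*(-1103805 - 169545) = (-5490*I*√465 + 775220)*(-1273350) = (775220 - 5490*I*√465)*(-1273350) = -987126387000 + 6990691500*I*√465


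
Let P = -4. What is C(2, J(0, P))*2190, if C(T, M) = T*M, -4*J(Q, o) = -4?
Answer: 4380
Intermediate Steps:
J(Q, o) = 1 (J(Q, o) = -1/4*(-4) = 1)
C(T, M) = M*T
C(2, J(0, P))*2190 = (1*2)*2190 = 2*2190 = 4380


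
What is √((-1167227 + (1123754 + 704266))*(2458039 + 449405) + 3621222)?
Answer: √1921222264314 ≈ 1.3861e+6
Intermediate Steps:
√((-1167227 + (1123754 + 704266))*(2458039 + 449405) + 3621222) = √((-1167227 + 1828020)*2907444 + 3621222) = √(660793*2907444 + 3621222) = √(1921218643092 + 3621222) = √1921222264314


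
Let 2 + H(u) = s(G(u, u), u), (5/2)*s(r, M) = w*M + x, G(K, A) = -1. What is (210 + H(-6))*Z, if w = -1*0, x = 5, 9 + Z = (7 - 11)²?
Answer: 1470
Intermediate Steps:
Z = 7 (Z = -9 + (7 - 11)² = -9 + (-4)² = -9 + 16 = 7)
w = 0
s(r, M) = 2 (s(r, M) = 2*(0*M + 5)/5 = 2*(0 + 5)/5 = (⅖)*5 = 2)
H(u) = 0 (H(u) = -2 + 2 = 0)
(210 + H(-6))*Z = (210 + 0)*7 = 210*7 = 1470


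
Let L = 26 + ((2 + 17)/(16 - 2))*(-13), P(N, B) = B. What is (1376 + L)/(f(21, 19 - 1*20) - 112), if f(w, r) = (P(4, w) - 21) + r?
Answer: -19381/1582 ≈ -12.251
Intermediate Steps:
f(w, r) = -21 + r + w (f(w, r) = (w - 21) + r = (-21 + w) + r = -21 + r + w)
L = 117/14 (L = 26 + (19/14)*(-13) = 26 - 247/14 = 117/14 ≈ 8.3571)
(1376 + L)/(f(21, 19 - 1*20) - 112) = (1376 + 117/14)/((-21 + (19 - 1*20) + 21) - 112) = 19381/(14*((-21 + (19 - 20) + 21) - 112)) = 19381/(14*((-21 - 1 + 21) - 112)) = 19381/(14*(-1 - 112)) = (19381/14)/(-113) = (19381/14)*(-1/113) = -19381/1582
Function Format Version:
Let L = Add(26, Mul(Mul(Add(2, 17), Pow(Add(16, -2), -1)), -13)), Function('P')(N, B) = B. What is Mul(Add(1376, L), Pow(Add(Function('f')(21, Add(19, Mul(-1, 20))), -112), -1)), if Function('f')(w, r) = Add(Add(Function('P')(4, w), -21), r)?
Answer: Rational(-19381, 1582) ≈ -12.251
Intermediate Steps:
Function('f')(w, r) = Add(-21, r, w) (Function('f')(w, r) = Add(Add(w, -21), r) = Add(Add(-21, w), r) = Add(-21, r, w))
L = Rational(117, 14) (L = Add(26, Mul(Mul(19, Pow(14, -1)), -13)) = Add(26, Mul(Mul(19, Rational(1, 14)), -13)) = Add(26, Mul(Rational(19, 14), -13)) = Add(26, Rational(-247, 14)) = Rational(117, 14) ≈ 8.3571)
Mul(Add(1376, L), Pow(Add(Function('f')(21, Add(19, Mul(-1, 20))), -112), -1)) = Mul(Add(1376, Rational(117, 14)), Pow(Add(Add(-21, Add(19, Mul(-1, 20)), 21), -112), -1)) = Mul(Rational(19381, 14), Pow(Add(Add(-21, Add(19, -20), 21), -112), -1)) = Mul(Rational(19381, 14), Pow(Add(Add(-21, -1, 21), -112), -1)) = Mul(Rational(19381, 14), Pow(Add(-1, -112), -1)) = Mul(Rational(19381, 14), Pow(-113, -1)) = Mul(Rational(19381, 14), Rational(-1, 113)) = Rational(-19381, 1582)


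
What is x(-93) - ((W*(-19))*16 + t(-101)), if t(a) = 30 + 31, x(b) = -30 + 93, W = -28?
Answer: -8510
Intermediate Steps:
x(b) = 63
t(a) = 61
x(-93) - ((W*(-19))*16 + t(-101)) = 63 - (-28*(-19)*16 + 61) = 63 - (532*16 + 61) = 63 - (8512 + 61) = 63 - 1*8573 = 63 - 8573 = -8510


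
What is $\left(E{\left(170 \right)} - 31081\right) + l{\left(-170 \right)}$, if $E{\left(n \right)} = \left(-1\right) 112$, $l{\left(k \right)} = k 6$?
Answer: $-32213$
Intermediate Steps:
$l{\left(k \right)} = 6 k$
$E{\left(n \right)} = -112$
$\left(E{\left(170 \right)} - 31081\right) + l{\left(-170 \right)} = \left(-112 - 31081\right) + 6 \left(-170\right) = -31193 - 1020 = -32213$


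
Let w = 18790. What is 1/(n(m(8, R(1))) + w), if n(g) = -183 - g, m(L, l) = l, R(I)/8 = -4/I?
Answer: 1/18639 ≈ 5.3651e-5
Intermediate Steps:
R(I) = -32/I (R(I) = 8*(-4/I) = -32/I)
1/(n(m(8, R(1))) + w) = 1/((-183 - (-32)/1) + 18790) = 1/((-183 - (-32)) + 18790) = 1/((-183 - 1*(-32)) + 18790) = 1/((-183 + 32) + 18790) = 1/(-151 + 18790) = 1/18639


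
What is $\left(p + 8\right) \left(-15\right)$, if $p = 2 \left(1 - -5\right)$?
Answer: $-300$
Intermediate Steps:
$p = 12$ ($p = 2 \left(1 + 5\right) = 2 \cdot 6 = 12$)
$\left(p + 8\right) \left(-15\right) = \left(12 + 8\right) \left(-15\right) = 20 \left(-15\right) = -300$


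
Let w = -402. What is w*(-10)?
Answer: 4020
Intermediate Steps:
w*(-10) = -402*(-10) = 4020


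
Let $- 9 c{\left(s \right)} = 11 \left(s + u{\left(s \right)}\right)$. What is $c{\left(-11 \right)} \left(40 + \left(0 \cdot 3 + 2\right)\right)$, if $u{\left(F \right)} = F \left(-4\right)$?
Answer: $-1694$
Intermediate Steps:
$u{\left(F \right)} = - 4 F$
$c{\left(s \right)} = \frac{11 s}{3}$ ($c{\left(s \right)} = - \frac{11 \left(s - 4 s\right)}{9} = - \frac{11 \left(- 3 s\right)}{9} = - \frac{\left(-33\right) s}{9} = \frac{11 s}{3}$)
$c{\left(-11 \right)} \left(40 + \left(0 \cdot 3 + 2\right)\right) = \frac{11}{3} \left(-11\right) \left(40 + \left(0 \cdot 3 + 2\right)\right) = - \frac{121 \left(40 + \left(0 + 2\right)\right)}{3} = - \frac{121 \left(40 + 2\right)}{3} = \left(- \frac{121}{3}\right) 42 = -1694$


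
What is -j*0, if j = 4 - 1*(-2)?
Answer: 0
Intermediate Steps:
j = 6 (j = 4 + 2 = 6)
-j*0 = -1*6*0 = -6*0 = 0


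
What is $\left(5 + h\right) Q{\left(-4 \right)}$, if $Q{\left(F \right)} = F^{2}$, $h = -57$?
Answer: $-832$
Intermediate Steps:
$\left(5 + h\right) Q{\left(-4 \right)} = \left(5 - 57\right) \left(-4\right)^{2} = \left(-52\right) 16 = -832$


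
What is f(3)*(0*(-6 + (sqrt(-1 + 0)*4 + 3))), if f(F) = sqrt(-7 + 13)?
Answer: 0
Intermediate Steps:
f(F) = sqrt(6)
f(3)*(0*(-6 + (sqrt(-1 + 0)*4 + 3))) = sqrt(6)*(0*(-6 + (sqrt(-1 + 0)*4 + 3))) = sqrt(6)*(0*(-6 + (sqrt(-1)*4 + 3))) = sqrt(6)*(0*(-6 + (I*4 + 3))) = sqrt(6)*(0*(-6 + (4*I + 3))) = sqrt(6)*(0*(-6 + (3 + 4*I))) = sqrt(6)*(0*(-3 + 4*I)) = sqrt(6)*0 = 0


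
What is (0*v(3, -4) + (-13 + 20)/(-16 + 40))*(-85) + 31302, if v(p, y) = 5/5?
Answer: 750653/24 ≈ 31277.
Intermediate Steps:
v(p, y) = 1 (v(p, y) = 5*(⅕) = 1)
(0*v(3, -4) + (-13 + 20)/(-16 + 40))*(-85) + 31302 = (0*1 + (-13 + 20)/(-16 + 40))*(-85) + 31302 = (0 + 7/24)*(-85) + 31302 = (7/24)*(-85) + 31302 = -595/24 + 31302 = 750653/24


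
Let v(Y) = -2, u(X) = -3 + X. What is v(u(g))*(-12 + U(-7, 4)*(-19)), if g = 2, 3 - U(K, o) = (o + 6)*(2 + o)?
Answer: -2142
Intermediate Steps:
U(K, o) = 3 - (2 + o)*(6 + o) (U(K, o) = 3 - (o + 6)*(2 + o) = 3 - (6 + o)*(2 + o) = 3 - (2 + o)*(6 + o))
v(u(g))*(-12 + U(-7, 4)*(-19)) = -2*(-12 + (-9 - 1*4**2 - 8*4)*(-19)) = -2*(-12 + (-9 - 1*16 - 32)*(-19)) = -2*(-12 + (-9 - 16 - 32)*(-19)) = -2*(-12 - 57*(-19)) = -2*(-12 + 1083) = -2*1071 = -2142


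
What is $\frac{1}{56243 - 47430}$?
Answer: $\frac{1}{8813} \approx 0.00011347$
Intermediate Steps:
$\frac{1}{56243 - 47430} = \frac{1}{8813}$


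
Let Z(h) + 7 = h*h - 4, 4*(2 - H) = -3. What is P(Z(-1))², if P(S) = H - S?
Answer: 2601/16 ≈ 162.56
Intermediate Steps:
H = 11/4 (H = 2 - ¼*(-3) = 2 + ¾ = 11/4 ≈ 2.7500)
Z(h) = -11 + h² (Z(h) = -7 + (h*h - 4) = -7 + (h² - 4) = -7 + (-4 + h²) = -11 + h²)
P(S) = 11/4 - S
P(Z(-1))² = (11/4 - (-11 + (-1)²))² = (11/4 - (-11 + 1))² = (11/4 - 1*(-10))² = (11/4 + 10)² = (51/4)² = 2601/16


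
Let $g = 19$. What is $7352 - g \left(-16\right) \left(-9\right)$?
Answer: $4616$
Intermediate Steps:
$7352 - g \left(-16\right) \left(-9\right) = 7352 - 19 \left(-16\right) \left(-9\right) = 7352 - \left(-304\right) \left(-9\right) = 7352 - 2736 = 4616$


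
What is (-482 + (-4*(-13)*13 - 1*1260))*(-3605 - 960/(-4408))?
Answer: 2117326510/551 ≈ 3.8427e+6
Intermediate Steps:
(-482 + (-4*(-13)*13 - 1*1260))*(-3605 - 960/(-4408)) = (-482 + (52*13 - 1260))*(-3605 - 960*(-1/4408)) = (-482 + (676 - 1260))*(-3605 + 120/551) = (-482 - 584)*(-1986235/551) = -1066*(-1986235/551) = 2117326510/551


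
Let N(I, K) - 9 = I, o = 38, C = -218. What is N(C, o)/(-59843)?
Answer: 209/59843 ≈ 0.0034925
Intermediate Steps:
N(I, K) = 9 + I
N(C, o)/(-59843) = (9 - 218)/(-59843) = -209*(-1/59843) = 209/59843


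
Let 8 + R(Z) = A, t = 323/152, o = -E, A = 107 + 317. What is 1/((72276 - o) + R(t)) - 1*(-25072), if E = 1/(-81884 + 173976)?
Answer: 167840785036972/6694351665 ≈ 25072.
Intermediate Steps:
E = 1/92092 ≈ 1.0859e-5
A = 424
o = -1/92092 (o = -1*1/92092 = -1/92092 ≈ -1.0859e-5)
t = 17/8 (t = 323*(1/152) = 17/8 ≈ 2.1250)
R(Z) = 416 (R(Z) = -8 + 424 = 416)
1/((72276 - o) + R(t)) - 1*(-25072) = 1/((72276 - 1*(-1/92092)) + 416) - 1*(-25072) = 1/((72276 + 1/92092) + 416) + 25072 = 1/(6656041393/92092 + 416) + 25072 = 1/(6694351665/92092) + 25072 = 92092/6694351665 + 25072 = 167840785036972/6694351665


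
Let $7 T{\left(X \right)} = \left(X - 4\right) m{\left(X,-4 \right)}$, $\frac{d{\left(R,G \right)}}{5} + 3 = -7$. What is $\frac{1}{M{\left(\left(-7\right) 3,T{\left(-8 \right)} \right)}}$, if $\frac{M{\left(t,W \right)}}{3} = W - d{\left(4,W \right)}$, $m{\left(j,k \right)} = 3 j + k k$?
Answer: $\frac{7}{1338} \approx 0.0052317$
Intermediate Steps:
$d{\left(R,G \right)} = -50$ ($d{\left(R,G \right)} = -15 + 5 \left(-7\right) = -15 - 35 = -50$)
$m{\left(j,k \right)} = k^{2} + 3 j$ ($m{\left(j,k \right)} = 3 j + k^{2} = k^{2} + 3 j$)
$T{\left(X \right)} = \frac{\left(-4 + X\right) \left(16 + 3 X\right)}{7}$ ($T{\left(X \right)} = \frac{\left(X - 4\right) \left(\left(-4\right)^{2} + 3 X\right)}{7} = \frac{\left(-4 + X\right) \left(16 + 3 X\right)}{7}$)
$M{\left(t,W \right)} = 150 + 3 W$ ($M{\left(t,W \right)} = 3 \left(W - -50\right) = 3 \left(W + 50\right) = 3 \left(50 + W\right) = 150 + 3 W$)
$\frac{1}{M{\left(\left(-7\right) 3,T{\left(-8 \right)} \right)}} = \frac{1}{150 + 3 \frac{\left(-4 - 8\right) \left(16 + 3 \left(-8\right)\right)}{7}} = \frac{1}{150 + 3 \cdot \frac{1}{7} \left(-12\right) \left(16 - 24\right)} = \frac{1}{150 + 3 \cdot \frac{1}{7} \left(-12\right) \left(-8\right)} = \frac{1}{150 + 3 \cdot \frac{96}{7}} = \frac{1}{150 + \frac{288}{7}} = \frac{1}{\frac{1338}{7}} = \frac{7}{1338}$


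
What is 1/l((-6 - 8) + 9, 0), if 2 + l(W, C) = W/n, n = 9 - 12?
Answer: -3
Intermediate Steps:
n = -3
l(W, C) = -2 - W/3 (l(W, C) = -2 + W/(-3) = -2 - W/3)
1/l((-6 - 8) + 9, 0) = 1/(-2 - ((-6 - 8) + 9)/3) = 1/(-2 - (-14 + 9)/3) = 1/(-2 - 1/3*(-5)) = 1/(-2 + 5/3) = 1/(-1/3) = -3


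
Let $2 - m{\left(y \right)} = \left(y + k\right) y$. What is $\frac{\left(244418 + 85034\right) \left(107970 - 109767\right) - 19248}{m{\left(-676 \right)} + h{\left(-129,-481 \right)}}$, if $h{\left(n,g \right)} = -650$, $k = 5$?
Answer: $\frac{148011123}{113561} \approx 1303.4$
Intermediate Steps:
$m{\left(y \right)} = 2 - y \left(5 + y\right)$ ($m{\left(y \right)} = 2 - \left(y + 5\right) y = 2 - \left(5 + y\right) y = 2 - y \left(5 + y\right)$)
$\frac{\left(244418 + 85034\right) \left(107970 - 109767\right) - 19248}{m{\left(-676 \right)} + h{\left(-129,-481 \right)}} = \frac{\left(244418 + 85034\right) \left(107970 - 109767\right) - 19248}{\left(2 - \left(-676\right)^{2} - -3380\right) - 650} = \frac{329452 \left(-1797\right) - 19248}{\left(2 - 456976 + 3380\right) - 650} = \frac{-592025244 - 19248}{\left(2 - 456976 + 3380\right) - 650} = - \frac{592044492}{-453594 - 650} = - \frac{592044492}{-454244} = \left(-592044492\right) \left(- \frac{1}{454244}\right) = \frac{148011123}{113561}$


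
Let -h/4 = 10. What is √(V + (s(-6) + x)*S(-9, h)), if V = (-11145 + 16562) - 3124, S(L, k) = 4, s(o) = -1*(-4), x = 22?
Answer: √2397 ≈ 48.959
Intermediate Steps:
h = -40 (h = -4*10 = -40)
s(o) = 4
V = 2293 (V = 5417 - 3124 = 2293)
√(V + (s(-6) + x)*S(-9, h)) = √(2293 + (4 + 22)*4) = √(2293 + 26*4) = √(2293 + 104) = √2397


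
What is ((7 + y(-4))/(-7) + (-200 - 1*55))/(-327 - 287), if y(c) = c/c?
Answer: 1793/4298 ≈ 0.41717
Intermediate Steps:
y(c) = 1
((7 + y(-4))/(-7) + (-200 - 1*55))/(-327 - 287) = ((7 + 1)/(-7) + (-200 - 1*55))/(-327 - 287) = (-⅐*8 + (-200 - 55))/(-614) = (-8/7 - 255)*(-1/614) = -1793/7*(-1/614) = 1793/4298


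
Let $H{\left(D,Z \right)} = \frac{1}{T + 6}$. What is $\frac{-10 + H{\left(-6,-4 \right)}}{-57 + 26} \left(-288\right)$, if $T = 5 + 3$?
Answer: $- \frac{20016}{217} \approx -92.24$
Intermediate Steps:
$T = 8$
$H{\left(D,Z \right)} = \frac{1}{14}$ ($H{\left(D,Z \right)} = \frac{1}{8 + 6} = \frac{1}{14}$)
$\frac{-10 + H{\left(-6,-4 \right)}}{-57 + 26} \left(-288\right) = \frac{-10 + \frac{1}{14}}{-57 + 26} \left(-288\right) = - \frac{139}{14 \left(-31\right)} \left(-288\right) = \left(- \frac{139}{14}\right) \left(- \frac{1}{31}\right) \left(-288\right) = \frac{139}{434} \left(-288\right) = - \frac{20016}{217}$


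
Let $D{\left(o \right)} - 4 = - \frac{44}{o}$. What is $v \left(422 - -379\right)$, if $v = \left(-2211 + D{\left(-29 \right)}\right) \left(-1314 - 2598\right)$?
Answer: $\frac{200416294008}{29} \approx 6.9109 \cdot 10^{9}$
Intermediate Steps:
$D{\left(o \right)} = 4 - \frac{44}{o}$
$v = \frac{250207608}{29}$ ($v = \left(-2211 + \left(4 - \frac{44}{-29}\right)\right) \left(-1314 - 2598\right) = \left(-2211 + \left(4 - - \frac{44}{29}\right)\right) \left(-3912\right) = \left(-2211 + \left(4 + \frac{44}{29}\right)\right) \left(-3912\right) = \left(-2211 + \frac{160}{29}\right) \left(-3912\right) = \left(- \frac{63959}{29}\right) \left(-3912\right) = \frac{250207608}{29} \approx 8.6278 \cdot 10^{6}$)
$v \left(422 - -379\right) = \frac{250207608 \left(422 - -379\right)}{29} = \frac{250207608 \left(422 + 379\right)}{29} = \frac{250207608}{29} \cdot 801 = \frac{200416294008}{29}$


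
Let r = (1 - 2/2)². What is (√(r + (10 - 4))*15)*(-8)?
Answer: -120*√6 ≈ -293.94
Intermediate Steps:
r = 0 (r = (1 - 2*½)² = (1 - 1)² = 0² = 0)
(√(r + (10 - 4))*15)*(-8) = (√(0 + (10 - 4))*15)*(-8) = (√(0 + 6)*15)*(-8) = (√6*15)*(-8) = (15*√6)*(-8) = -120*√6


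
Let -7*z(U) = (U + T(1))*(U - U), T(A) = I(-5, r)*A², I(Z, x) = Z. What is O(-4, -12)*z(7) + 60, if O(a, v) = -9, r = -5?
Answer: 60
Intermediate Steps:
T(A) = -5*A²
z(U) = 0 (z(U) = -(U - 5*1²)*(U - U)/7 = -(U - 5*1)*0/7 = -(U - 5)*0/7 = -(-5 + U)*0/7 = -⅐*0 = 0)
O(-4, -12)*z(7) + 60 = -9*0 + 60 = 0 + 60 = 60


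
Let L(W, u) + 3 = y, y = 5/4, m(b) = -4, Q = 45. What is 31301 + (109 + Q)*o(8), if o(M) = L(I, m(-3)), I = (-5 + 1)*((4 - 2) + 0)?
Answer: 62063/2 ≈ 31032.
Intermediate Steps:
y = 5/4 (y = 5*(1/4) = 5/4 ≈ 1.2500)
I = -8 (I = -4*(2 + 0) = -4*2 = -8)
L(W, u) = -7/4 (L(W, u) = -3 + 5/4 = -7/4)
o(M) = -7/4
31301 + (109 + Q)*o(8) = 31301 + (109 + 45)*(-7/4) = 31301 + 154*(-7/4) = 31301 - 539/2 = 62063/2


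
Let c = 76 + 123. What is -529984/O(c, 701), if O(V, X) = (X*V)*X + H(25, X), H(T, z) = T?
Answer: -9464/1746229 ≈ -0.0054197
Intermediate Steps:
c = 199
O(V, X) = 25 + V*X² (O(V, X) = (X*V)*X + 25 = (V*X)*X + 25 = V*X² + 25 = 25 + V*X²)
-529984/O(c, 701) = -529984/(25 + 199*701²) = -529984/(25 + 199*491401) = -529984/(25 + 97788799) = -529984/97788824 = -529984*1/97788824 = -9464/1746229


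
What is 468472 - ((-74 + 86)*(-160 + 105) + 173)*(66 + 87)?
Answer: 542983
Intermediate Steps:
468472 - ((-74 + 86)*(-160 + 105) + 173)*(66 + 87) = 468472 - (12*(-55) + 173)*153 = 468472 - (-660 + 173)*153 = 468472 - (-487)*153 = 468472 - 1*(-74511) = 468472 + 74511 = 542983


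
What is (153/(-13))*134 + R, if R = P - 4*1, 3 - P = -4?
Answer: -20463/13 ≈ -1574.1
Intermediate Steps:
P = 7 (P = 3 - 1*(-4) = 3 + 4 = 7)
R = 3 (R = 7 - 4*1 = 7 - 4 = 3)
(153/(-13))*134 + R = (153/(-13))*134 + 3 = (153*(-1/13))*134 + 3 = -153/13*134 + 3 = -20502/13 + 3 = -20463/13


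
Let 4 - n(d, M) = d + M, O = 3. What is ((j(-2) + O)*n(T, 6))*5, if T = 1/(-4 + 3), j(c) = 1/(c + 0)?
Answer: -25/2 ≈ -12.500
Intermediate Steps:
j(c) = 1/c
T = -1 (T = 1/(-1) = -1)
n(d, M) = 4 - M - d (n(d, M) = 4 - (d + M) = 4 - (M + d) = 4 + (-M - d) = 4 - M - d)
((j(-2) + O)*n(T, 6))*5 = ((1/(-2) + 3)*(4 - 1*6 - 1*(-1)))*5 = ((-1/2 + 3)*(4 - 6 + 1))*5 = ((5/2)*(-1))*5 = -5/2*5 = -25/2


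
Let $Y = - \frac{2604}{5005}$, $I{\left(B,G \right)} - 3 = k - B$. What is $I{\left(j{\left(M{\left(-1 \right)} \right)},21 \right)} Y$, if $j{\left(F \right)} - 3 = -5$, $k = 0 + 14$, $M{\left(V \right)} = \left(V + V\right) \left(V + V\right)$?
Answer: $- \frac{7068}{715} \approx -9.8853$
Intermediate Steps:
$M{\left(V \right)} = 4 V^{2}$ ($M{\left(V \right)} = 2 V 2 V = 4 V^{2}$)
$k = 14$
$j{\left(F \right)} = -2$ ($j{\left(F \right)} = 3 - 5 = -2$)
$I{\left(B,G \right)} = 17 - B$ ($I{\left(B,G \right)} = 3 - \left(-14 + B\right) = 17 - B$)
$Y = - \frac{372}{715}$ ($Y = \left(-2604\right) \frac{1}{5005} = - \frac{372}{715} \approx -0.52028$)
$I{\left(j{\left(M{\left(-1 \right)} \right)},21 \right)} Y = \left(17 - -2\right) \left(- \frac{372}{715}\right) = \left(17 + 2\right) \left(- \frac{372}{715}\right) = 19 \left(- \frac{372}{715}\right) = - \frac{7068}{715}$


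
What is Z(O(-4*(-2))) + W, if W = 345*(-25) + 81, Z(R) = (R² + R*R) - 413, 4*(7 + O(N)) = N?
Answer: -8907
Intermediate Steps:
O(N) = -7 + N/4
Z(R) = -413 + 2*R² (Z(R) = (R² + R²) - 413 = 2*R² - 413 = -413 + 2*R²)
W = -8544 (W = -8625 + 81 = -8544)
Z(O(-4*(-2))) + W = (-413 + 2*(-7 + (-4*(-2))/4)²) - 8544 = (-413 + 2*(-7 + (¼)*8)²) - 8544 = (-413 + 2*(-7 + 2)²) - 8544 = (-413 + 2*(-5)²) - 8544 = (-413 + 2*25) - 8544 = (-413 + 50) - 8544 = -363 - 8544 = -8907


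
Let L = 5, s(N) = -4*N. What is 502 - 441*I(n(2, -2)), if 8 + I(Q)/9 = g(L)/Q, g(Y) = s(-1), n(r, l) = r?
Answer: 24316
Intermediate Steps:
g(Y) = 4 (g(Y) = -4*(-1) = 4)
I(Q) = -72 + 36/Q (I(Q) = -72 + 9*(4/Q) = -72 + 36/Q)
502 - 441*I(n(2, -2)) = 502 - 441*(-72 + 36/2) = 502 - 441*(-72 + 36*(1/2)) = 502 - 441*(-72 + 18) = 502 - 441*(-54) = 502 + 23814 = 24316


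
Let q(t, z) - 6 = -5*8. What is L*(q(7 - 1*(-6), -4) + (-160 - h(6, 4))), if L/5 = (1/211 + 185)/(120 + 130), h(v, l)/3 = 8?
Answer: -4254924/5275 ≈ -806.62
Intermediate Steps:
q(t, z) = -34 (q(t, z) = 6 - 5*8 = 6 - 40 = -34)
h(v, l) = 24 (h(v, l) = 3*8 = 24)
L = 19518/5275 (L = 5*((1/211 + 185)/(120 + 130)) = 5*((1/211 + 185)/250) = 5*((39036/211)*(1/250)) = 5*(19518/26375) = 19518/5275 ≈ 3.7001)
L*(q(7 - 1*(-6), -4) + (-160 - h(6, 4))) = 19518*(-34 + (-160 - 1*24))/5275 = 19518*(-34 + (-160 - 24))/5275 = 19518*(-34 - 184)/5275 = (19518/5275)*(-218) = -4254924/5275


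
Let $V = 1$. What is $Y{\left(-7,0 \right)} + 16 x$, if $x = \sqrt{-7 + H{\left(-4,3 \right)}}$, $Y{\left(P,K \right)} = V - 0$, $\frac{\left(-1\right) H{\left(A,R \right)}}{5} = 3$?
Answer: $1 + 16 i \sqrt{22} \approx 1.0 + 75.047 i$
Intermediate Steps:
$H{\left(A,R \right)} = -15$ ($H{\left(A,R \right)} = \left(-5\right) 3 = -15$)
$Y{\left(P,K \right)} = 1$ ($Y{\left(P,K \right)} = 1 - 0 = 1 + 0 = 1$)
$x = i \sqrt{22}$ ($x = \sqrt{-7 - 15} = \sqrt{-22} = i \sqrt{22} \approx 4.6904 i$)
$Y{\left(-7,0 \right)} + 16 x = 1 + 16 i \sqrt{22}$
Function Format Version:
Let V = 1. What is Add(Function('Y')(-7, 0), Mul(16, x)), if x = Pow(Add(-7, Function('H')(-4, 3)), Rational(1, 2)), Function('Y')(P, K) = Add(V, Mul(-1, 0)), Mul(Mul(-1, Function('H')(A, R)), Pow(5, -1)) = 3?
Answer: Add(1, Mul(16, I, Pow(22, Rational(1, 2)))) ≈ Add(1.0000, Mul(75.047, I))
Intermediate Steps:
Function('H')(A, R) = -15 (Function('H')(A, R) = Mul(-5, 3) = -15)
Function('Y')(P, K) = 1 (Function('Y')(P, K) = Add(1, Mul(-1, 0)) = Add(1, 0) = 1)
x = Mul(I, Pow(22, Rational(1, 2))) (x = Pow(Add(-7, -15), Rational(1, 2)) = Pow(-22, Rational(1, 2)) = Mul(I, Pow(22, Rational(1, 2))) ≈ Mul(4.6904, I))
Add(Function('Y')(-7, 0), Mul(16, x)) = Add(1, Mul(16, Mul(I, Pow(22, Rational(1, 2))))) = Add(1, Mul(16, I, Pow(22, Rational(1, 2))))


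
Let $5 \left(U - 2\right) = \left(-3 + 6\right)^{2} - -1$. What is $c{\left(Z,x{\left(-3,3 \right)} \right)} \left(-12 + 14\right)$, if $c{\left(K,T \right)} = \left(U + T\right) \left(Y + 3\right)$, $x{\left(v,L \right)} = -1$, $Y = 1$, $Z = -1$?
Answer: $24$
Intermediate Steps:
$U = 4$ ($U = 2 + \frac{\left(-3 + 6\right)^{2} - -1}{5} = 2 + \frac{3^{2} + 1}{5} = 2 + \frac{9 + 1}{5} = 2 + \frac{1}{5} \cdot 10 = 2 + 2 = 4$)
$c{\left(K,T \right)} = 16 + 4 T$ ($c{\left(K,T \right)} = \left(4 + T\right) \left(1 + 3\right) = \left(4 + T\right) 4 = 16 + 4 T$)
$c{\left(Z,x{\left(-3,3 \right)} \right)} \left(-12 + 14\right) = \left(16 + 4 \left(-1\right)\right) \left(-12 + 14\right) = \left(16 - 4\right) 2 = 12 \cdot 2 = 24$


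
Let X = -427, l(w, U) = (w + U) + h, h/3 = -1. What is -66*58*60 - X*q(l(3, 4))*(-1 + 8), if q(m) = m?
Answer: -217724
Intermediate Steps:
h = -3 (h = 3*(-1) = -3)
l(w, U) = -3 + U + w (l(w, U) = (w + U) - 3 = (U + w) - 3 = -3 + U + w)
-66*58*60 - X*q(l(3, 4))*(-1 + 8) = -66*58*60 - (-427)*(-3 + 4 + 3)*(-1 + 8) = -3828*60 - (-427)*4*7 = -229680 - (-427)*28 = -229680 - 1*(-11956) = -229680 + 11956 = -217724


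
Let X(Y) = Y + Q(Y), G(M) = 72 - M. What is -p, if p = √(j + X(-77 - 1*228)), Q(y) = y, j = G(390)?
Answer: -4*I*√58 ≈ -30.463*I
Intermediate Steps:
j = -318 (j = 72 - 1*390 = 72 - 390 = -318)
X(Y) = 2*Y (X(Y) = Y + Y = 2*Y)
p = 4*I*√58 (p = √(-318 + 2*(-77 - 1*228)) = √(-318 + 2*(-77 - 228)) = √(-318 + 2*(-305)) = √(-318 - 610) = √(-928) = 4*I*√58 ≈ 30.463*I)
-p = -4*I*√58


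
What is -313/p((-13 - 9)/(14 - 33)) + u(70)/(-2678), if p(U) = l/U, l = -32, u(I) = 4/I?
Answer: 161355891/14246960 ≈ 11.326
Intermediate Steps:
p(U) = -32/U
-313/p((-13 - 9)/(14 - 33)) + u(70)/(-2678) = -313*(-(-13 - 9)/(32*(14 - 33))) + (4/70)/(-2678) = -313/((-32/((-22/(-19))))) + (4*(1/70))*(-1/2678) = -313/((-32/((-22*(-1/19))))) + (2/35)*(-1/2678) = -313/((-32/22/19)) - 1/46865 = -313/((-32*19/22)) - 1/46865 = -313/(-304/11) - 1/46865 = -313*(-11/304) - 1/46865 = 3443/304 - 1/46865 = 161355891/14246960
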